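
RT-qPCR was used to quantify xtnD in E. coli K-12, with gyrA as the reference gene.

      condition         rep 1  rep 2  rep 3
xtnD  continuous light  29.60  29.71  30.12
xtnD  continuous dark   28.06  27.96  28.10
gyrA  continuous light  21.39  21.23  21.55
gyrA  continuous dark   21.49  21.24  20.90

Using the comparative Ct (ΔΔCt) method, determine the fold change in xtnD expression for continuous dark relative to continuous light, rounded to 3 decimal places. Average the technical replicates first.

Mean Ct: xtnD continuous light 29.810; xtnD continuous dark 28.040; gyrA continuous light 21.390; gyrA continuous dark 21.210
ΔCt(continuous light) = 29.810 − 21.390 = 8.420
ΔCt(continuous dark) = 28.040 − 21.210 = 6.830
ΔΔCt = 6.830 − 8.420 = -1.590
Fold change = 2^(−(-1.590)) = 2^1.590 = 3.0105

3.010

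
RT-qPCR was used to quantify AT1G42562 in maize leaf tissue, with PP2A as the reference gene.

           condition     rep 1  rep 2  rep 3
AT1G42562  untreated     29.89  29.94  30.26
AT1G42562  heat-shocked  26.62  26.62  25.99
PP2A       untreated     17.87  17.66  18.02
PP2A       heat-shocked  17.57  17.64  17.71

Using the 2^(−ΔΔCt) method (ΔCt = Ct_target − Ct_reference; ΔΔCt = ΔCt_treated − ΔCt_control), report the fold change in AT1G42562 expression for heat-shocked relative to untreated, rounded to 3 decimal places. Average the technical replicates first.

10.629

Mean Ct: AT1G42562 untreated 30.030; AT1G42562 heat-shocked 26.410; PP2A untreated 17.850; PP2A heat-shocked 17.640
ΔCt(untreated) = 30.030 − 17.850 = 12.180
ΔCt(heat-shocked) = 26.410 − 17.640 = 8.770
ΔΔCt = 8.770 − 12.180 = -3.410
Fold change = 2^(−(-3.410)) = 2^3.410 = 10.6295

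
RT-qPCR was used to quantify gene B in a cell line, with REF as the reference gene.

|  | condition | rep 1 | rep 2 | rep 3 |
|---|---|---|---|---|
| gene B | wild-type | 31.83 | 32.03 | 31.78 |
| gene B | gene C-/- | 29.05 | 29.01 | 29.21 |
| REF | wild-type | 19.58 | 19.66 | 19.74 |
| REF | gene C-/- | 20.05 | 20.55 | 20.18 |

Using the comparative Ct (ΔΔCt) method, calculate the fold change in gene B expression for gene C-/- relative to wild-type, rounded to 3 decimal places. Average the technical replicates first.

10.483

Mean Ct: gene B wild-type 31.880; gene B gene C-/- 29.090; REF wild-type 19.660; REF gene C-/- 20.260
ΔCt(wild-type) = 31.880 − 19.660 = 12.220
ΔCt(gene C-/-) = 29.090 − 20.260 = 8.830
ΔΔCt = 8.830 − 12.220 = -3.390
Fold change = 2^(−(-3.390)) = 2^3.390 = 10.4831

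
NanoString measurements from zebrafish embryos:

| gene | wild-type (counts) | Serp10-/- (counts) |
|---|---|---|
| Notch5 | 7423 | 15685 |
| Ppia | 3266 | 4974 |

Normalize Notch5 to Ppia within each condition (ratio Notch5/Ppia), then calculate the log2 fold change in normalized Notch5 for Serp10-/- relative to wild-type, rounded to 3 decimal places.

Notch5/Ppia (wild-type) = 7423 / 3266 = 2.2728
Notch5/Ppia (Serp10-/-) = 15685 / 4974 = 3.1534
Fold change = 3.1534 / 2.2728 = 1.3874
log2(1.3874) = 0.4724

0.472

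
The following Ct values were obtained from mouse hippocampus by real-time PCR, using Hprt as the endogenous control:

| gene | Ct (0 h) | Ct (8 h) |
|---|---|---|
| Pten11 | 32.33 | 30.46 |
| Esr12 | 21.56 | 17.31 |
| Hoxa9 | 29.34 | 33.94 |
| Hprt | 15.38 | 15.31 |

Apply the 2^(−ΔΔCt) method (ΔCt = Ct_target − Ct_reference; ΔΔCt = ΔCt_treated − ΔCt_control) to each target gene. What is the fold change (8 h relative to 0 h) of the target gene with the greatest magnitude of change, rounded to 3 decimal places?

Pten11: ΔΔCt = (30.46−15.31) − (32.33−15.38) = 15.15 − 16.95 = -1.80; fold change = 2^1.80 = 3.482
Esr12: ΔΔCt = (17.31−15.31) − (21.56−15.38) = 2.00 − 6.18 = -4.18; fold change = 2^4.18 = 18.126
Hoxa9: ΔΔCt = (33.94−15.31) − (29.34−15.38) = 18.63 − 13.96 = 4.67; fold change = 2^-4.67 = 0.039
Hoxa9 has the largest |ΔΔCt| = 4.67.

0.039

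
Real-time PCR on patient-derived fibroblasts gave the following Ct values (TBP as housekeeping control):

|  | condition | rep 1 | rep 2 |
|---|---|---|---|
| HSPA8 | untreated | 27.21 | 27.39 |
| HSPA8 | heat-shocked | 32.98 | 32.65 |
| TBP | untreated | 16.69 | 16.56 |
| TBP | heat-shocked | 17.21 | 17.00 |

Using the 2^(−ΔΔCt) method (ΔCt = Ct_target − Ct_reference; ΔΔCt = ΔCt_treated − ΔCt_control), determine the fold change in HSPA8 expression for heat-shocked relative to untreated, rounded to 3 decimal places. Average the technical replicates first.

Mean Ct: HSPA8 untreated 27.300; HSPA8 heat-shocked 32.815; TBP untreated 16.625; TBP heat-shocked 17.105
ΔCt(untreated) = 27.300 − 16.625 = 10.675
ΔCt(heat-shocked) = 32.815 − 17.105 = 15.710
ΔΔCt = 15.710 − 10.675 = 5.035
Fold change = 2^(−5.035) = 0.0305

0.031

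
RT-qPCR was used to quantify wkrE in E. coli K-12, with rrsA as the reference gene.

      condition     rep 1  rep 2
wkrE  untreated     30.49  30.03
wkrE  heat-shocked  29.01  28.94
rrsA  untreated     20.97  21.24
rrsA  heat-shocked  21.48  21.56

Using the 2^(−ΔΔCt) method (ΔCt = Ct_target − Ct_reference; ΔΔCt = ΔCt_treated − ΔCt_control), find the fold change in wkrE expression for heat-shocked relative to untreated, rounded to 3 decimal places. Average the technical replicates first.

3.249

Mean Ct: wkrE untreated 30.260; wkrE heat-shocked 28.975; rrsA untreated 21.105; rrsA heat-shocked 21.520
ΔCt(untreated) = 30.260 − 21.105 = 9.155
ΔCt(heat-shocked) = 28.975 − 21.520 = 7.455
ΔΔCt = 7.455 − 9.155 = -1.700
Fold change = 2^(−(-1.700)) = 2^1.700 = 3.2490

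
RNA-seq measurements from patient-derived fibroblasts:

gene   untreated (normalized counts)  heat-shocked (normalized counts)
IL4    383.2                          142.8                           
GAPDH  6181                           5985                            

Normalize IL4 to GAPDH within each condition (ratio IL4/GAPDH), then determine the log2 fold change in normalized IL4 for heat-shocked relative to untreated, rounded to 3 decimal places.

IL4/GAPDH (untreated) = 383.2 / 6181 = 0.061996
IL4/GAPDH (heat-shocked) = 142.8 / 5985 = 0.02386
Fold change = 0.02386 / 0.061996 = 0.3849
log2(0.3849) = -1.3776

-1.378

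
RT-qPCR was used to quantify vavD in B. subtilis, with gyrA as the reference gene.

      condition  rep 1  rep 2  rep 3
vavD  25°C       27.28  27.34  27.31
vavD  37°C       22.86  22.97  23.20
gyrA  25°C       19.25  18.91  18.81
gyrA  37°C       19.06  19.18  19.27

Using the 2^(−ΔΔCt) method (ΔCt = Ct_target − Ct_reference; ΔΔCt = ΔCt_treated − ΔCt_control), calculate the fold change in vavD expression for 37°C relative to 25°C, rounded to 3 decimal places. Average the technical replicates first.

22.316

Mean Ct: vavD 25°C 27.310; vavD 37°C 23.010; gyrA 25°C 18.990; gyrA 37°C 19.170
ΔCt(25°C) = 27.310 − 18.990 = 8.320
ΔCt(37°C) = 23.010 − 19.170 = 3.840
ΔΔCt = 3.840 − 8.320 = -4.480
Fold change = 2^(−(-4.480)) = 2^4.480 = 22.3159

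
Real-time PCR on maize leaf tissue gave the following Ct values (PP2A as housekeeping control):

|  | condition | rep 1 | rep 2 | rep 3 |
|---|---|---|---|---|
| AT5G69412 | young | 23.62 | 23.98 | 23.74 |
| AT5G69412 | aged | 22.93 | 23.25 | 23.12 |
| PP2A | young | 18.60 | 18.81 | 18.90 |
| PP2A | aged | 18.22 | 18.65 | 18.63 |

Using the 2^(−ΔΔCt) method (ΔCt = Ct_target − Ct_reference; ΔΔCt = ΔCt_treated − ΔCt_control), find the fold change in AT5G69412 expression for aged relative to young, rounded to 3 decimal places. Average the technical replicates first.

Mean Ct: AT5G69412 young 23.780; AT5G69412 aged 23.100; PP2A young 18.770; PP2A aged 18.500
ΔCt(young) = 23.780 − 18.770 = 5.010
ΔCt(aged) = 23.100 − 18.500 = 4.600
ΔΔCt = 4.600 − 5.010 = -0.410
Fold change = 2^(−(-0.410)) = 2^0.410 = 1.3287

1.329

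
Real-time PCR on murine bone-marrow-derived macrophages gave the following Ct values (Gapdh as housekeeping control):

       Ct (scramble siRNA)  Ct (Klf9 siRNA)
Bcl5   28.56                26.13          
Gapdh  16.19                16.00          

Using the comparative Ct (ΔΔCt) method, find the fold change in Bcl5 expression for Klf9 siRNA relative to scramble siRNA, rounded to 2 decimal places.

ΔCt(scramble siRNA) = 28.560 − 16.190 = 12.370
ΔCt(Klf9 siRNA) = 26.130 − 16.000 = 10.130
ΔΔCt = 10.130 − 12.370 = -2.240
Fold change = 2^(−(-2.240)) = 2^2.240 = 4.724

4.72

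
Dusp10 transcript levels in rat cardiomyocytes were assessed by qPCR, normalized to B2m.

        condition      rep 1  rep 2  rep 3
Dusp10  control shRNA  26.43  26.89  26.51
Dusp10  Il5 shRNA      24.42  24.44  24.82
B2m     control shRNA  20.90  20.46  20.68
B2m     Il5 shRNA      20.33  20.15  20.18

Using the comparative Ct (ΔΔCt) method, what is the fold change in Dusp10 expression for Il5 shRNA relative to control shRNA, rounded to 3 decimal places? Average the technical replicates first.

3.010

Mean Ct: Dusp10 control shRNA 26.610; Dusp10 Il5 shRNA 24.560; B2m control shRNA 20.680; B2m Il5 shRNA 20.220
ΔCt(control shRNA) = 26.610 − 20.680 = 5.930
ΔCt(Il5 shRNA) = 24.560 − 20.220 = 4.340
ΔΔCt = 4.340 − 5.930 = -1.590
Fold change = 2^(−(-1.590)) = 2^1.590 = 3.0105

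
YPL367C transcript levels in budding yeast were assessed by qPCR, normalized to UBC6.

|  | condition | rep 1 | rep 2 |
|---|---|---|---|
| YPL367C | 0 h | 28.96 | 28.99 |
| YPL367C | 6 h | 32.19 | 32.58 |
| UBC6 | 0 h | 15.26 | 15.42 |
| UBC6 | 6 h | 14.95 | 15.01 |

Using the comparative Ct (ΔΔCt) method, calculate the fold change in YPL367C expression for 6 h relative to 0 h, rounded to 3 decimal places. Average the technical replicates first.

0.073

Mean Ct: YPL367C 0 h 28.975; YPL367C 6 h 32.385; UBC6 0 h 15.340; UBC6 6 h 14.980
ΔCt(0 h) = 28.975 − 15.340 = 13.635
ΔCt(6 h) = 32.385 − 14.980 = 17.405
ΔΔCt = 17.405 − 13.635 = 3.770
Fold change = 2^(−3.770) = 0.0733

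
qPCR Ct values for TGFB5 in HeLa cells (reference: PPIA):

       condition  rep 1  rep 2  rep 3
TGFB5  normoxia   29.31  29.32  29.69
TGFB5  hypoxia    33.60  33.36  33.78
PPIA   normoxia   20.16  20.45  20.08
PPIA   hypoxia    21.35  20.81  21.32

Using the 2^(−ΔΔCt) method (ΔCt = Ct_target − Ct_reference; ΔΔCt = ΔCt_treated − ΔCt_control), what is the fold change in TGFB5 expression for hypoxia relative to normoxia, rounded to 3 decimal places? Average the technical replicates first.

0.108

Mean Ct: TGFB5 normoxia 29.440; TGFB5 hypoxia 33.580; PPIA normoxia 20.230; PPIA hypoxia 21.160
ΔCt(normoxia) = 29.440 − 20.230 = 9.210
ΔCt(hypoxia) = 33.580 − 21.160 = 12.420
ΔΔCt = 12.420 − 9.210 = 3.210
Fold change = 2^(−3.210) = 0.1081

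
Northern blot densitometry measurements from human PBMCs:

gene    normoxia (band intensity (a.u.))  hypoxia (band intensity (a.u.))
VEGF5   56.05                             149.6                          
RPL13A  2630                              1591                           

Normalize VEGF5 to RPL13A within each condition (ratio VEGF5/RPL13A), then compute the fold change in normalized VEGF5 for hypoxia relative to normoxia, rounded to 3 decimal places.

4.412

VEGF5/RPL13A (normoxia) = 56.05 / 2630 = 0.021312
VEGF5/RPL13A (hypoxia) = 149.6 / 1591 = 0.094029
Fold change = 0.094029 / 0.021312 = 4.4121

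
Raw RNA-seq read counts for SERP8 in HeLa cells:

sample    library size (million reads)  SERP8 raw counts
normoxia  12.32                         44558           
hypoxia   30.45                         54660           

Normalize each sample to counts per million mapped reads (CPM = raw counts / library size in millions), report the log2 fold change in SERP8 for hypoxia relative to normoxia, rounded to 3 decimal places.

-1.011

CPM(normoxia) = 44558 / 12.32 = 3616.7208
CPM(hypoxia) = 54660 / 30.45 = 1795.0739
Fold change = 1795.0739 / 3616.7208 = 0.49633
log2(0.49633) = -1.0106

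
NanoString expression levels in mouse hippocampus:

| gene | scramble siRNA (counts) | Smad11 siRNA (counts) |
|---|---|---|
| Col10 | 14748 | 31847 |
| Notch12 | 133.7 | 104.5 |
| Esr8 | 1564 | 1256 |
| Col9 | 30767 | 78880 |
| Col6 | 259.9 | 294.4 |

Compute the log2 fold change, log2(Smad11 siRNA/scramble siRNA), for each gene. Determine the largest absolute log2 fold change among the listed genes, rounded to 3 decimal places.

log2(31847/14748) = 1.111  (Col10)
log2(104.5/133.7) = -0.355  (Notch12)
log2(1256/1564) = -0.316  (Esr8)
log2(78880/30767) = 1.358  (Col9)
log2(294.4/259.9) = 0.180  (Col6)
The largest magnitude belongs to Col9.

1.358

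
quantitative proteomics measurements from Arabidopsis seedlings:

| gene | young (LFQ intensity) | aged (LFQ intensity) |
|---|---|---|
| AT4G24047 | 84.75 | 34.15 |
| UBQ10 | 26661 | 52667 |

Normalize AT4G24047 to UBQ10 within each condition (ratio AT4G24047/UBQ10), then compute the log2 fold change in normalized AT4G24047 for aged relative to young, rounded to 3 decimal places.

AT4G24047/UBQ10 (young) = 84.75 / 26661 = 0.0031788
AT4G24047/UBQ10 (aged) = 34.15 / 52667 = 0.00064841
Fold change = 0.00064841 / 0.0031788 = 0.2040
log2(0.2040) = -2.2935

-2.293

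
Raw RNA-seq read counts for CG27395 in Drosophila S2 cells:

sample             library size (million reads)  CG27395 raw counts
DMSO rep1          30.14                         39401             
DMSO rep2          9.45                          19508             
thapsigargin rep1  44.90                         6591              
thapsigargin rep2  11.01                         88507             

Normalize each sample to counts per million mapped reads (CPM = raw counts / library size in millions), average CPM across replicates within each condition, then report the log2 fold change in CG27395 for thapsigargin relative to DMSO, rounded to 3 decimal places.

1.280

CPM(DMSO rep1) = 39401 / 30.14 = 1307.2661
CPM(DMSO rep2) = 19508 / 9.45 = 2064.3386
CPM(thapsigargin rep1) = 6591 / 44.90 = 146.7929
CPM(thapsigargin rep2) = 88507 / 11.01 = 8038.7829
mean CPM(DMSO) = 1685.8024; mean CPM(thapsigargin) = 4092.7879
Fold change = 4092.7879 / 1685.8024 = 2.42780
log2(2.42780) = 1.2796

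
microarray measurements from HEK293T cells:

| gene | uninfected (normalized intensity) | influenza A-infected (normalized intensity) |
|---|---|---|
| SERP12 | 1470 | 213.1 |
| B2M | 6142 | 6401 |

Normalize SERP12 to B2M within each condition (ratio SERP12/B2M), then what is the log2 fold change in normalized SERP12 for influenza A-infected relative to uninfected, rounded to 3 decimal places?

-2.846

SERP12/B2M (uninfected) = 1470 / 6142 = 0.23934
SERP12/B2M (influenza A-infected) = 213.1 / 6401 = 0.033292
Fold change = 0.033292 / 0.23934 = 0.1391
log2(0.1391) = -2.8458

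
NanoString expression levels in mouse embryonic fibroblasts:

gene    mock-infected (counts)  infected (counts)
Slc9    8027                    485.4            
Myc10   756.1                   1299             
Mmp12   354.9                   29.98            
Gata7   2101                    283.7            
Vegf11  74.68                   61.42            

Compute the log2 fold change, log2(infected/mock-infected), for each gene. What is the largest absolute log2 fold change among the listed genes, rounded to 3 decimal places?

log2(485.4/8027) = -4.048  (Slc9)
log2(1299/756.1) = 0.781  (Myc10)
log2(29.98/354.9) = -3.565  (Mmp12)
log2(283.7/2101) = -2.889  (Gata7)
log2(61.42/74.68) = -0.282  (Vegf11)
The largest magnitude belongs to Slc9.

4.048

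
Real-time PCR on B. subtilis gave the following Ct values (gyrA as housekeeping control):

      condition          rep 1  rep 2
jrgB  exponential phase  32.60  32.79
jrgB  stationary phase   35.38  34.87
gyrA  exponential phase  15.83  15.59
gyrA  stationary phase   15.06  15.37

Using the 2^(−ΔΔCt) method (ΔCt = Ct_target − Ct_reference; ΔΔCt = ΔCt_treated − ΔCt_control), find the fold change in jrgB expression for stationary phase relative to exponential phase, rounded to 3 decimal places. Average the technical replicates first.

Mean Ct: jrgB exponential phase 32.695; jrgB stationary phase 35.125; gyrA exponential phase 15.710; gyrA stationary phase 15.215
ΔCt(exponential phase) = 32.695 − 15.710 = 16.985
ΔCt(stationary phase) = 35.125 − 15.215 = 19.910
ΔΔCt = 19.910 − 16.985 = 2.925
Fold change = 2^(−2.925) = 0.1317

0.132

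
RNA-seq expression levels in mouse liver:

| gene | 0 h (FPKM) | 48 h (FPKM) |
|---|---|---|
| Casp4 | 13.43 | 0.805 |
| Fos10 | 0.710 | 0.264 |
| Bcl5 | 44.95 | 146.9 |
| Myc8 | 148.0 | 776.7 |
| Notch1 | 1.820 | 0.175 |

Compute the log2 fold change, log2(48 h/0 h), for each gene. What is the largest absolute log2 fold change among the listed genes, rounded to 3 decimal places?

log2(0.805/13.43) = -4.060  (Casp4)
log2(0.264/0.710) = -1.427  (Fos10)
log2(146.9/44.95) = 1.708  (Bcl5)
log2(776.7/148.0) = 2.392  (Myc8)
log2(0.175/1.820) = -3.379  (Notch1)
The largest magnitude belongs to Casp4.

4.060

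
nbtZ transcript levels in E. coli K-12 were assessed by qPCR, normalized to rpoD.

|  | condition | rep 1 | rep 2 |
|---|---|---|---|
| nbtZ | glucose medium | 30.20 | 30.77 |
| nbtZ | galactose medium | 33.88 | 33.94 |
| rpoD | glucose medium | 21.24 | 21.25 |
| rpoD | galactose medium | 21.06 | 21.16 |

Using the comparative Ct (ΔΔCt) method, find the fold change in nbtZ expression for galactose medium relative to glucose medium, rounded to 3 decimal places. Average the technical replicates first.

0.085

Mean Ct: nbtZ glucose medium 30.485; nbtZ galactose medium 33.910; rpoD glucose medium 21.245; rpoD galactose medium 21.110
ΔCt(glucose medium) = 30.485 − 21.245 = 9.240
ΔCt(galactose medium) = 33.910 − 21.110 = 12.800
ΔΔCt = 12.800 − 9.240 = 3.560
Fold change = 2^(−3.560) = 0.0848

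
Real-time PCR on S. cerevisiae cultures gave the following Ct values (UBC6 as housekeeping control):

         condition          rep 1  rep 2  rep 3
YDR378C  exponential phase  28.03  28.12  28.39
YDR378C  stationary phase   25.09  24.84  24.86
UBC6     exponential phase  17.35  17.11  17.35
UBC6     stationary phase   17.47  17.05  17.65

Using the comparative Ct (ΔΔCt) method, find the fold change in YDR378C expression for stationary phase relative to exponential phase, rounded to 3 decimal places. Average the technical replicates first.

10.339

Mean Ct: YDR378C exponential phase 28.180; YDR378C stationary phase 24.930; UBC6 exponential phase 17.270; UBC6 stationary phase 17.390
ΔCt(exponential phase) = 28.180 − 17.270 = 10.910
ΔCt(stationary phase) = 24.930 − 17.390 = 7.540
ΔΔCt = 7.540 − 10.910 = -3.370
Fold change = 2^(−(-3.370)) = 2^3.370 = 10.3388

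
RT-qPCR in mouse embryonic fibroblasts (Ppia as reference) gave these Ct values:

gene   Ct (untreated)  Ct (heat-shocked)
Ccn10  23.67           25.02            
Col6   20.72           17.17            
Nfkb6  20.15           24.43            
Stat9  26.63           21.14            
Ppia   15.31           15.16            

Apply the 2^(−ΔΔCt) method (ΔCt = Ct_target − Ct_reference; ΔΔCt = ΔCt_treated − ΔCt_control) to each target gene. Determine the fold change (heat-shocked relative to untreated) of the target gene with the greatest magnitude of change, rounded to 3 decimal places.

40.504

Ccn10: ΔΔCt = (25.02−15.16) − (23.67−15.31) = 9.86 − 8.36 = 1.50; fold change = 2^-1.50 = 0.354
Col6: ΔΔCt = (17.17−15.16) − (20.72−15.31) = 2.01 − 5.41 = -3.40; fold change = 2^3.40 = 10.556
Nfkb6: ΔΔCt = (24.43−15.16) − (20.15−15.31) = 9.27 − 4.84 = 4.43; fold change = 2^-4.43 = 0.046
Stat9: ΔΔCt = (21.14−15.16) − (26.63−15.31) = 5.98 − 11.32 = -5.34; fold change = 2^5.34 = 40.504
Stat9 has the largest |ΔΔCt| = 5.34.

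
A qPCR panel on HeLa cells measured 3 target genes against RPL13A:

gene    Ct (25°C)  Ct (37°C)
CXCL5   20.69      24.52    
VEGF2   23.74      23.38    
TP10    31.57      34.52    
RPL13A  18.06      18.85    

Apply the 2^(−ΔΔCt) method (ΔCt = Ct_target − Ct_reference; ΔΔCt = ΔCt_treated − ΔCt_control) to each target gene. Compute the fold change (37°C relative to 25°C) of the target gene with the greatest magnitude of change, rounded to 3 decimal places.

CXCL5: ΔΔCt = (24.52−18.85) − (20.69−18.06) = 5.67 − 2.63 = 3.04; fold change = 2^-3.04 = 0.122
VEGF2: ΔΔCt = (23.38−18.85) − (23.74−18.06) = 4.53 − 5.68 = -1.15; fold change = 2^1.15 = 2.219
TP10: ΔΔCt = (34.52−18.85) − (31.57−18.06) = 15.67 − 13.51 = 2.16; fold change = 2^-2.16 = 0.224
CXCL5 has the largest |ΔΔCt| = 3.04.

0.122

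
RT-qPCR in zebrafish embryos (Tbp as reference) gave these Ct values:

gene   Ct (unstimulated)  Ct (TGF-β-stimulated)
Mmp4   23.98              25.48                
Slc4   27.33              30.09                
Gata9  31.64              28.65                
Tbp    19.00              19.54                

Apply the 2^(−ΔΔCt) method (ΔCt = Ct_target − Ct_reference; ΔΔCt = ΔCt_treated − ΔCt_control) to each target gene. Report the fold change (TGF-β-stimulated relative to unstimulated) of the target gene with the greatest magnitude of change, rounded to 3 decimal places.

Mmp4: ΔΔCt = (25.48−19.54) − (23.98−19.00) = 5.94 − 4.98 = 0.96; fold change = 2^-0.96 = 0.514
Slc4: ΔΔCt = (30.09−19.54) − (27.33−19.00) = 10.55 − 8.33 = 2.22; fold change = 2^-2.22 = 0.215
Gata9: ΔΔCt = (28.65−19.54) − (31.64−19.00) = 9.11 − 12.64 = -3.53; fold change = 2^3.53 = 11.551
Gata9 has the largest |ΔΔCt| = 3.53.

11.551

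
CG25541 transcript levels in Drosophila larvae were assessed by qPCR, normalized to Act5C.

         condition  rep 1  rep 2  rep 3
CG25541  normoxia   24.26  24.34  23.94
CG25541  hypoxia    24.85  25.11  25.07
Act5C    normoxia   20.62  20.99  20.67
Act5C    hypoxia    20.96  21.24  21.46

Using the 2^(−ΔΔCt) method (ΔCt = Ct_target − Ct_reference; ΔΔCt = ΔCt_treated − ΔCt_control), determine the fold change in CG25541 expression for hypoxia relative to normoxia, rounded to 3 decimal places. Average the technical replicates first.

0.774

Mean Ct: CG25541 normoxia 24.180; CG25541 hypoxia 25.010; Act5C normoxia 20.760; Act5C hypoxia 21.220
ΔCt(normoxia) = 24.180 − 20.760 = 3.420
ΔCt(hypoxia) = 25.010 − 21.220 = 3.790
ΔΔCt = 3.790 − 3.420 = 0.370
Fold change = 2^(−0.370) = 0.7738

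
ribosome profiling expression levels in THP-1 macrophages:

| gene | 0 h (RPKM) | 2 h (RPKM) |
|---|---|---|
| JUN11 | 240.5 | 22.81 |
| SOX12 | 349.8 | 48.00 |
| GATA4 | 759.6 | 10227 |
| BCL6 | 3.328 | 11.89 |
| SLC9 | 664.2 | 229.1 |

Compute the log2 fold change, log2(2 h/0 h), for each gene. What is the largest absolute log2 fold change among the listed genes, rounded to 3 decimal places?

3.751

log2(22.81/240.5) = -3.398  (JUN11)
log2(48.00/349.8) = -2.865  (SOX12)
log2(10227/759.6) = 3.751  (GATA4)
log2(11.89/3.328) = 1.837  (BCL6)
log2(229.1/664.2) = -1.536  (SLC9)
The largest magnitude belongs to GATA4.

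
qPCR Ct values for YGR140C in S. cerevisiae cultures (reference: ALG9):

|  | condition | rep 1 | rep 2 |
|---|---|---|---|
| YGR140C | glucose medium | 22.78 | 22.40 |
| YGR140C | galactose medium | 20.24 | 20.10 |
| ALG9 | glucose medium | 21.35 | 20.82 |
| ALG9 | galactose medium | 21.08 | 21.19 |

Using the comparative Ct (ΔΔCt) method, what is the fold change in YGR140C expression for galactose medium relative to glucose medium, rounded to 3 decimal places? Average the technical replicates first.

Mean Ct: YGR140C glucose medium 22.590; YGR140C galactose medium 20.170; ALG9 glucose medium 21.085; ALG9 galactose medium 21.135
ΔCt(glucose medium) = 22.590 − 21.085 = 1.505
ΔCt(galactose medium) = 20.170 − 21.135 = -0.965
ΔΔCt = -0.965 − 1.505 = -2.470
Fold change = 2^(−(-2.470)) = 2^2.470 = 5.5404

5.540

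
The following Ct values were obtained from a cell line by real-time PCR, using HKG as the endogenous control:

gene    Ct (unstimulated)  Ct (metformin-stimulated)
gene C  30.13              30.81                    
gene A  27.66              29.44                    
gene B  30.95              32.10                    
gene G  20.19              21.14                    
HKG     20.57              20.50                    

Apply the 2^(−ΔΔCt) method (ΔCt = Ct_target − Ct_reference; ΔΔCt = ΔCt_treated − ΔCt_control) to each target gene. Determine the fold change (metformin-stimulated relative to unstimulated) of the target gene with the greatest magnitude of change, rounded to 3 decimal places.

gene C: ΔΔCt = (30.81−20.50) − (30.13−20.57) = 10.31 − 9.56 = 0.75; fold change = 2^-0.75 = 0.595
gene A: ΔΔCt = (29.44−20.50) − (27.66−20.57) = 8.94 − 7.09 = 1.85; fold change = 2^-1.85 = 0.277
gene B: ΔΔCt = (32.10−20.50) − (30.95−20.57) = 11.60 − 10.38 = 1.22; fold change = 2^-1.22 = 0.429
gene G: ΔΔCt = (21.14−20.50) − (20.19−20.57) = 0.64 − (-0.38) = 1.02; fold change = 2^-1.02 = 0.493
gene A has the largest |ΔΔCt| = 1.85.

0.277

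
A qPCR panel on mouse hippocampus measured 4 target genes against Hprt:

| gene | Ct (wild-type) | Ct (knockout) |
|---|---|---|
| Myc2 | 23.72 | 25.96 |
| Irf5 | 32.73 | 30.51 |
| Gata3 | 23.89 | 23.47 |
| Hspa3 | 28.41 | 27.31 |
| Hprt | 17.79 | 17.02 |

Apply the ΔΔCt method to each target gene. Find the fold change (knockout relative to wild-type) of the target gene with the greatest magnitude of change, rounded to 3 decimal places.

0.124

Myc2: ΔΔCt = (25.96−17.02) − (23.72−17.79) = 8.94 − 5.93 = 3.01; fold change = 2^-3.01 = 0.124
Irf5: ΔΔCt = (30.51−17.02) − (32.73−17.79) = 13.49 − 14.94 = -1.45; fold change = 2^1.45 = 2.732
Gata3: ΔΔCt = (23.47−17.02) − (23.89−17.79) = 6.45 − 6.10 = 0.35; fold change = 2^-0.35 = 0.785
Hspa3: ΔΔCt = (27.31−17.02) − (28.41−17.79) = 10.29 − 10.62 = -0.33; fold change = 2^0.33 = 1.257
Myc2 has the largest |ΔΔCt| = 3.01.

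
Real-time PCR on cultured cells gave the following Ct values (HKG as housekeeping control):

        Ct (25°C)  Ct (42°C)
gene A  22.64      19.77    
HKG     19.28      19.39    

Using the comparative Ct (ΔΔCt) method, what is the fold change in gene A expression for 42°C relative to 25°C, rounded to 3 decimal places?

7.890

ΔCt(25°C) = 22.640 − 19.280 = 3.360
ΔCt(42°C) = 19.770 − 19.390 = 0.380
ΔΔCt = 0.380 − 3.360 = -2.980
Fold change = 2^(−(-2.980)) = 2^2.980 = 7.8899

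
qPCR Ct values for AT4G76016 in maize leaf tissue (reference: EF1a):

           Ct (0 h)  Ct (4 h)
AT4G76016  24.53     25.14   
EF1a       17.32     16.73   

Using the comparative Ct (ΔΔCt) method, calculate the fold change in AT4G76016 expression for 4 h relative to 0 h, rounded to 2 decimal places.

0.44

ΔCt(0 h) = 24.530 − 17.320 = 7.210
ΔCt(4 h) = 25.140 − 16.730 = 8.410
ΔΔCt = 8.410 − 7.210 = 1.200
Fold change = 2^(−1.200) = 0.435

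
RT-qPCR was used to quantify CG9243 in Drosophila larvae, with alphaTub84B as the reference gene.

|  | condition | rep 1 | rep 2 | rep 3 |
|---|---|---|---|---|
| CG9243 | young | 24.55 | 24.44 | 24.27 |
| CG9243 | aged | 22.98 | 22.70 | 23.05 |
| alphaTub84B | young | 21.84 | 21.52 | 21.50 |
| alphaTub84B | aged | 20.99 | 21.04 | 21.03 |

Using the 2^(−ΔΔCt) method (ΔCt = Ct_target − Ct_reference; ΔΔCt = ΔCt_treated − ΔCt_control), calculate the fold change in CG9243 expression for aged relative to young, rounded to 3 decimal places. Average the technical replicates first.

Mean Ct: CG9243 young 24.420; CG9243 aged 22.910; alphaTub84B young 21.620; alphaTub84B aged 21.020
ΔCt(young) = 24.420 − 21.620 = 2.800
ΔCt(aged) = 22.910 − 21.020 = 1.890
ΔΔCt = 1.890 − 2.800 = -0.910
Fold change = 2^(−(-0.910)) = 2^0.910 = 1.8790

1.879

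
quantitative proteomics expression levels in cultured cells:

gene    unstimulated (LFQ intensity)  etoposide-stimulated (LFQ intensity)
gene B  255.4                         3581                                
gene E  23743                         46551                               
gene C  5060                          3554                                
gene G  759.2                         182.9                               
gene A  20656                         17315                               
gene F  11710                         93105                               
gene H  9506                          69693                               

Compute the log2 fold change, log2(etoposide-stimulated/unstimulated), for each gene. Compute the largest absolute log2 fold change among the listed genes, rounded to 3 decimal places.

3.810

log2(3581/255.4) = 3.810  (gene B)
log2(46551/23743) = 0.971  (gene E)
log2(3554/5060) = -0.510  (gene C)
log2(182.9/759.2) = -2.053  (gene G)
log2(17315/20656) = -0.255  (gene A)
log2(93105/11710) = 2.991  (gene F)
log2(69693/9506) = 2.874  (gene H)
The largest magnitude belongs to gene B.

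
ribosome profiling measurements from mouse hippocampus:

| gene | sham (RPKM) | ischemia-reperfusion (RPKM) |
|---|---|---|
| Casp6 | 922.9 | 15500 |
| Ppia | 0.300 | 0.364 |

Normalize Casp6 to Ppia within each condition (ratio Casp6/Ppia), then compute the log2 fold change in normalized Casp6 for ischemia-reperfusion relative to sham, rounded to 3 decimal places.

3.791

Casp6/Ppia (sham) = 922.9 / 0.300 = 3076.3
Casp6/Ppia (ischemia-reperfusion) = 15500 / 0.364 = 42582
Fold change = 42582 / 3076.3 = 13.8419
log2(13.8419) = 3.7910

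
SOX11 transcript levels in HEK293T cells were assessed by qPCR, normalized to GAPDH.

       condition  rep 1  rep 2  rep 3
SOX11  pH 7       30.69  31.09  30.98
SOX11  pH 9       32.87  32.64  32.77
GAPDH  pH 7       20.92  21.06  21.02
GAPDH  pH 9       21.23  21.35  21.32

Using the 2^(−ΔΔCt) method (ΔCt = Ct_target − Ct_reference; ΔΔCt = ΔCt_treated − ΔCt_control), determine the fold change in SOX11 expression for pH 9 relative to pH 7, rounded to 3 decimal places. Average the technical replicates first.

0.344

Mean Ct: SOX11 pH 7 30.920; SOX11 pH 9 32.760; GAPDH pH 7 21.000; GAPDH pH 9 21.300
ΔCt(pH 7) = 30.920 − 21.000 = 9.920
ΔCt(pH 9) = 32.760 − 21.300 = 11.460
ΔΔCt = 11.460 − 9.920 = 1.540
Fold change = 2^(−1.540) = 0.3439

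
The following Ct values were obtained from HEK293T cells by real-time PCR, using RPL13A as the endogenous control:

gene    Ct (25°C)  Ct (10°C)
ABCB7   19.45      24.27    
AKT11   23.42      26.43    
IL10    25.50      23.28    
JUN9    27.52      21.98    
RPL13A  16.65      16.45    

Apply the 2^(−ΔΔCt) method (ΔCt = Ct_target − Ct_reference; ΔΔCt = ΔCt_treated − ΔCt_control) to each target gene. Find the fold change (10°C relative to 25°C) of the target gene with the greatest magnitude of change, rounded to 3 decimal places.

40.504

ABCB7: ΔΔCt = (24.27−16.45) − (19.45−16.65) = 7.82 − 2.80 = 5.02; fold change = 2^-5.02 = 0.031
AKT11: ΔΔCt = (26.43−16.45) − (23.42−16.65) = 9.98 − 6.77 = 3.21; fold change = 2^-3.21 = 0.108
IL10: ΔΔCt = (23.28−16.45) − (25.50−16.65) = 6.83 − 8.85 = -2.02; fold change = 2^2.02 = 4.056
JUN9: ΔΔCt = (21.98−16.45) − (27.52−16.65) = 5.53 − 10.87 = -5.34; fold change = 2^5.34 = 40.504
JUN9 has the largest |ΔΔCt| = 5.34.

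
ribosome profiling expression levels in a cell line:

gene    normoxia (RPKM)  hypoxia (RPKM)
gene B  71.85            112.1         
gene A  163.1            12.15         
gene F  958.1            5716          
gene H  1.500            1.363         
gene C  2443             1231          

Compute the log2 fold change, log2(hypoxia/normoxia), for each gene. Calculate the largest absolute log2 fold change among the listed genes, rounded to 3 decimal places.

3.747

log2(112.1/71.85) = 0.642  (gene B)
log2(12.15/163.1) = -3.747  (gene A)
log2(5716/958.1) = 2.577  (gene F)
log2(1.363/1.500) = -0.138  (gene H)
log2(1231/2443) = -0.989  (gene C)
The largest magnitude belongs to gene A.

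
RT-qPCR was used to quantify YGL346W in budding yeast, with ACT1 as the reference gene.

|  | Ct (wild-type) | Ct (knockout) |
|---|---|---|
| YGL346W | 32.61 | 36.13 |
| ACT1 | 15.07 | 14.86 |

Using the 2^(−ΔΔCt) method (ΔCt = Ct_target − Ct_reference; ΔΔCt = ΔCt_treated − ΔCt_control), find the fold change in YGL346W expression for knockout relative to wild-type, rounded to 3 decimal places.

ΔCt(wild-type) = 32.610 − 15.070 = 17.540
ΔCt(knockout) = 36.130 − 14.860 = 21.270
ΔΔCt = 21.270 − 17.540 = 3.730
Fold change = 2^(−3.730) = 0.0754

0.075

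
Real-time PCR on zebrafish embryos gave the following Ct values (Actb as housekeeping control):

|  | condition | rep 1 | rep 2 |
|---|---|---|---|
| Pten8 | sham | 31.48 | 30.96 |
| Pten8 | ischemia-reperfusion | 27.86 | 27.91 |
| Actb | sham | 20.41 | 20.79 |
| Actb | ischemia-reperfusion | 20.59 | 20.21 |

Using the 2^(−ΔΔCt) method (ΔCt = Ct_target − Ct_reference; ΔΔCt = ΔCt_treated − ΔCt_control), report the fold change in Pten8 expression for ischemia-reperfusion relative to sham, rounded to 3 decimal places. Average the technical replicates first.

Mean Ct: Pten8 sham 31.220; Pten8 ischemia-reperfusion 27.885; Actb sham 20.600; Actb ischemia-reperfusion 20.400
ΔCt(sham) = 31.220 − 20.600 = 10.620
ΔCt(ischemia-reperfusion) = 27.885 − 20.400 = 7.485
ΔΔCt = 7.485 − 10.620 = -3.135
Fold change = 2^(−(-3.135)) = 2^3.135 = 8.7847

8.785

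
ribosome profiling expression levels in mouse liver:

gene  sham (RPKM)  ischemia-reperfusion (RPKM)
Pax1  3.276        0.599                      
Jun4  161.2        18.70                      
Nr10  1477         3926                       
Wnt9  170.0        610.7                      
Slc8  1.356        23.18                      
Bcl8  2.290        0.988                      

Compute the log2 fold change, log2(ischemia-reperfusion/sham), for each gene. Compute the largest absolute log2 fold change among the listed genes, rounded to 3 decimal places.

log2(0.599/3.276) = -2.451  (Pax1)
log2(18.70/161.2) = -3.108  (Jun4)
log2(3926/1477) = 1.410  (Nr10)
log2(610.7/170.0) = 1.845  (Wnt9)
log2(23.18/1.356) = 4.095  (Slc8)
log2(0.988/2.290) = -1.213  (Bcl8)
The largest magnitude belongs to Slc8.

4.095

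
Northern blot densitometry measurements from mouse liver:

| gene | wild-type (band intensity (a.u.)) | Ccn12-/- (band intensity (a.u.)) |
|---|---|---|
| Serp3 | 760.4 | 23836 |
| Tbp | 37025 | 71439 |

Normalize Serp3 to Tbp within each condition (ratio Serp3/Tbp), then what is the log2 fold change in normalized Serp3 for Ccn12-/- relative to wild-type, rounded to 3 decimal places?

Serp3/Tbp (wild-type) = 760.4 / 37025 = 0.020537
Serp3/Tbp (Ccn12-/-) = 23836 / 71439 = 0.33366
Fold change = 0.33366 / 0.020537 = 16.2462
log2(16.2462) = 4.0220

4.022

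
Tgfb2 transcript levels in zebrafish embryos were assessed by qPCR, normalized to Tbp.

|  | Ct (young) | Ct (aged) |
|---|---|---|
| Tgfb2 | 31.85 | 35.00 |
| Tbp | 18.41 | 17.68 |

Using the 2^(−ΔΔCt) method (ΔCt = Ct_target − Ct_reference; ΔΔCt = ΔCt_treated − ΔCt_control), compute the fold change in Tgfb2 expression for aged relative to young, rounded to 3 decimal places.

ΔCt(young) = 31.850 − 18.410 = 13.440
ΔCt(aged) = 35.000 − 17.680 = 17.320
ΔΔCt = 17.320 − 13.440 = 3.880
Fold change = 2^(−3.880) = 0.0679

0.068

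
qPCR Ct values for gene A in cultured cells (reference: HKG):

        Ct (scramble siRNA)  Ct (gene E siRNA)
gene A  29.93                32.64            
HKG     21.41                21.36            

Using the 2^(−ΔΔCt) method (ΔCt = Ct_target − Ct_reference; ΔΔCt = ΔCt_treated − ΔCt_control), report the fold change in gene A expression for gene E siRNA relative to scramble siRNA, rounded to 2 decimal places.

ΔCt(scramble siRNA) = 29.930 − 21.410 = 8.520
ΔCt(gene E siRNA) = 32.640 − 21.360 = 11.280
ΔΔCt = 11.280 − 8.520 = 2.760
Fold change = 2^(−2.760) = 0.148

0.15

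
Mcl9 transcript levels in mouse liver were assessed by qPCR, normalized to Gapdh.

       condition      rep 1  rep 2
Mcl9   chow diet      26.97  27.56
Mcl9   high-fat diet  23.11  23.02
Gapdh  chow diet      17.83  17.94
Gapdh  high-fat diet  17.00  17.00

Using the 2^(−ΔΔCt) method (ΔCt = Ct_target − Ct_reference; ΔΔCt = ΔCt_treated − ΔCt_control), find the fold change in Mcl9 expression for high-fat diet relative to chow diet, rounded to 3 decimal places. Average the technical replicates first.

Mean Ct: Mcl9 chow diet 27.265; Mcl9 high-fat diet 23.065; Gapdh chow diet 17.885; Gapdh high-fat diet 17.000
ΔCt(chow diet) = 27.265 − 17.885 = 9.380
ΔCt(high-fat diet) = 23.065 − 17.000 = 6.065
ΔΔCt = 6.065 − 9.380 = -3.315
Fold change = 2^(−(-3.315)) = 2^3.315 = 9.9521

9.952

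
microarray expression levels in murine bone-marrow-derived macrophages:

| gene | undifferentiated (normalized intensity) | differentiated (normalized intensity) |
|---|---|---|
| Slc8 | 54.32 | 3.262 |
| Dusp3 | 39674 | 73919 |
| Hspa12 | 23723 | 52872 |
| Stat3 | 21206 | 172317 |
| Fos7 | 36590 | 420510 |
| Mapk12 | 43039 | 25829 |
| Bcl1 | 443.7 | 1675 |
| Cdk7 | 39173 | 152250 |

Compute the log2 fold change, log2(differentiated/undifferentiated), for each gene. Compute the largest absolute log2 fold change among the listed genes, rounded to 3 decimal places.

log2(3.262/54.32) = -4.058  (Slc8)
log2(73919/39674) = 0.898  (Dusp3)
log2(52872/23723) = 1.156  (Hspa12)
log2(172317/21206) = 3.023  (Stat3)
log2(420510/36590) = 3.523  (Fos7)
log2(25829/43039) = -0.737  (Mapk12)
log2(1675/443.7) = 1.917  (Bcl1)
log2(152250/39173) = 1.959  (Cdk7)
The largest magnitude belongs to Slc8.

4.058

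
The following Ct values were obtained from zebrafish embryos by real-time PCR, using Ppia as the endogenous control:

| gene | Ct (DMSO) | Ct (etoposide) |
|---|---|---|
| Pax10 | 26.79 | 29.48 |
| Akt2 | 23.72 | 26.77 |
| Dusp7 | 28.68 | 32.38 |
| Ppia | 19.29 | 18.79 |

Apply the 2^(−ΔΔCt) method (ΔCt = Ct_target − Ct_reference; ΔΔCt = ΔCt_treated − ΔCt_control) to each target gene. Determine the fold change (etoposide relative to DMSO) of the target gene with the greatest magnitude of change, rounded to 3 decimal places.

0.054

Pax10: ΔΔCt = (29.48−18.79) − (26.79−19.29) = 10.69 − 7.50 = 3.19; fold change = 2^-3.19 = 0.110
Akt2: ΔΔCt = (26.77−18.79) − (23.72−19.29) = 7.98 − 4.43 = 3.55; fold change = 2^-3.55 = 0.085
Dusp7: ΔΔCt = (32.38−18.79) − (28.68−19.29) = 13.59 − 9.39 = 4.20; fold change = 2^-4.20 = 0.054
Dusp7 has the largest |ΔΔCt| = 4.20.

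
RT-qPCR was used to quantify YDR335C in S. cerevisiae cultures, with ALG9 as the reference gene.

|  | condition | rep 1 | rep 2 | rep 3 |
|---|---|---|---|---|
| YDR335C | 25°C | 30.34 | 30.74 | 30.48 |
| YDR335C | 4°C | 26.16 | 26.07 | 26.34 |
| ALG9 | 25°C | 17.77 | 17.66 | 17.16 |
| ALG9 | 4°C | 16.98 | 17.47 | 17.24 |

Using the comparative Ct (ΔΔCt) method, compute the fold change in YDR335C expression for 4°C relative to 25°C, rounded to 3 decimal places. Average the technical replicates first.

16.336

Mean Ct: YDR335C 25°C 30.520; YDR335C 4°C 26.190; ALG9 25°C 17.530; ALG9 4°C 17.230
ΔCt(25°C) = 30.520 − 17.530 = 12.990
ΔCt(4°C) = 26.190 − 17.230 = 8.960
ΔΔCt = 8.960 − 12.990 = -4.030
Fold change = 2^(−(-4.030)) = 2^4.030 = 16.3362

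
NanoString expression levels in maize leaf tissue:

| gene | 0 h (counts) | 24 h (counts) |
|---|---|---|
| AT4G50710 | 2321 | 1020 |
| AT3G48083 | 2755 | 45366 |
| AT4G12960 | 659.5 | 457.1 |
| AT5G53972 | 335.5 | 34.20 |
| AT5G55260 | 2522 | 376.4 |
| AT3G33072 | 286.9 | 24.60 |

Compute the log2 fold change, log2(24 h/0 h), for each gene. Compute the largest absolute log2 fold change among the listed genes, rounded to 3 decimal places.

4.041

log2(1020/2321) = -1.186  (AT4G50710)
log2(45366/2755) = 4.041  (AT3G48083)
log2(457.1/659.5) = -0.529  (AT4G12960)
log2(34.20/335.5) = -3.294  (AT5G53972)
log2(376.4/2522) = -2.744  (AT5G55260)
log2(24.60/286.9) = -3.544  (AT3G33072)
The largest magnitude belongs to AT3G48083.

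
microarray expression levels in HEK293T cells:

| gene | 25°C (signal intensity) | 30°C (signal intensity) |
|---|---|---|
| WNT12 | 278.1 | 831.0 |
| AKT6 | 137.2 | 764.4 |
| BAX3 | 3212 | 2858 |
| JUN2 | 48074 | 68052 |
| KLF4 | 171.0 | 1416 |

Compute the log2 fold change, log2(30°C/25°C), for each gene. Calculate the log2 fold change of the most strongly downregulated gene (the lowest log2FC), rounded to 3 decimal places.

-0.168

log2(831.0/278.1) = 1.579  (WNT12)
log2(764.4/137.2) = 2.478  (AKT6)
log2(2858/3212) = -0.168  (BAX3)
log2(68052/48074) = 0.501  (JUN2)
log2(1416/171.0) = 3.050  (KLF4)
BAX3 is most strongly downregulated.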